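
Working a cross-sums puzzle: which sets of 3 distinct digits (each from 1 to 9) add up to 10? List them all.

3 distinct digits from 1–9 sum between 6 and 24.

{1,2,7}; {1,3,6}; {1,4,5}; {2,3,5}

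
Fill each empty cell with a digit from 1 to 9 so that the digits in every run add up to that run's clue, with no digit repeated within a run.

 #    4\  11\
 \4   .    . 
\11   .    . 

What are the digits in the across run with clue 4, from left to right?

1 3

4 in 2 cells must be {1,3}.
The 4 across and the 11 down share only 3, so R1C2 = 3.
The 11 across and the 4 down share only 3, so R2C1 = 3.
R2C2 = 11 − 3 = 8 completes the 11 across.
R1C1 = 4 − 3 = 1 completes the 4 across.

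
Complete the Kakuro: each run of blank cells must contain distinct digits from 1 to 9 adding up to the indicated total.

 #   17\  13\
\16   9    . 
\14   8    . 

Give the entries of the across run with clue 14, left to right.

8 6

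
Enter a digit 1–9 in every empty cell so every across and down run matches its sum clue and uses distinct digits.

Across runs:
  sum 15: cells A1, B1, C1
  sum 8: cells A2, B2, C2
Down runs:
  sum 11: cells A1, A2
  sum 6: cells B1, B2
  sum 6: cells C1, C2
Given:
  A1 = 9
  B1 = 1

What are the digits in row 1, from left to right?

C1 = 15 − 10 = 5 completes the 15 across.
A2 = 11 − 9 = 2 completes the 11 down.
B2 = 6 − 1 = 5 completes the 6 down.
C2 = 8 − 7 = 1 completes the 8 across.

9 1 5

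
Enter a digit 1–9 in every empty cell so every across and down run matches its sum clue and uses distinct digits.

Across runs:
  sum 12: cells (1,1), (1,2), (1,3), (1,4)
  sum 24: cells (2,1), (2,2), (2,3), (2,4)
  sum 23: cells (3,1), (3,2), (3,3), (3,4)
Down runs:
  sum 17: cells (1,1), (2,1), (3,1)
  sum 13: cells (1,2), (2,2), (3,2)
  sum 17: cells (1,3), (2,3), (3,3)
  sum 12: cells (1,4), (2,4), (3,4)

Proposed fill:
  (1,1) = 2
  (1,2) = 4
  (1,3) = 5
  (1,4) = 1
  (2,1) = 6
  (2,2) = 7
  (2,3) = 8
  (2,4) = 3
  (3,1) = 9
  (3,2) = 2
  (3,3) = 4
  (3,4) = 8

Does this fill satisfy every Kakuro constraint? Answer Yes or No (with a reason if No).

Across: 2+4+5+1=12; 6+7+8+3=24; 9+2+4+8=23. Down: 2+6+9=17; 4+7+2=13; 5+8+4=17; 1+3+8=12. No digit repeats within any run.

Yes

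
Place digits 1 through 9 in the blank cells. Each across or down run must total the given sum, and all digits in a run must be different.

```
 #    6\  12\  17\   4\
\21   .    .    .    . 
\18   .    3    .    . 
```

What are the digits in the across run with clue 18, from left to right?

5 3 9 1

17 in 2 cells must be {8,9}; 4 in 2 cells must be {1,3}.
R1C2 = 12 − 3 = 9 completes the 12 down.
Given what's placed, R1C3 must be 8 to fit the 21 across and 17 down.
R2C3 = 17 − 8 = 9 completes the 17 down.
Given what's placed, R2C4 must be 1 to fit the 18 across and 4 down.
Given what's placed, R1C1 must be 1 to fit the 21 across and 6 down.
R1C4 = 21 − 18 = 3 completes the 21 across.
R2C1 = 18 − 13 = 5 completes the 18 across.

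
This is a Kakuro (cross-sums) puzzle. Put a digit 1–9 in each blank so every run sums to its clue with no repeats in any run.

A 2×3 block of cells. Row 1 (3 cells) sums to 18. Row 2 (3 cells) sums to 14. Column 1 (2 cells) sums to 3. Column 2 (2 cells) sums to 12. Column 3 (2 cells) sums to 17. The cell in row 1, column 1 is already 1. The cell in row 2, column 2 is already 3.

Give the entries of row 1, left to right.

1 9 8

3 in 2 cells must be {1,2}; 17 in 2 cells must be {8,9}.
(1,2) = 12 − 3 = 9 completes the 12 down.
(1,3) = 18 − 10 = 8 completes the 18 across.
(2,1) = 3 − 1 = 2 completes the 3 down.
(2,3) = 14 − 5 = 9 completes the 14 across.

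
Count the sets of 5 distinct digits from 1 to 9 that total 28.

9

5 distinct digits from 1–9 sum between 15 and 35.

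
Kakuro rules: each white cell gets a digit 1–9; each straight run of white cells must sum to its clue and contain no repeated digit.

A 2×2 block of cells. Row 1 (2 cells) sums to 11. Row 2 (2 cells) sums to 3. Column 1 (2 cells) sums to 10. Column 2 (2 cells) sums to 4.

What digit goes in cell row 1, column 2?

3 in 2 cells must be {1,2}; 4 in 2 cells must be {1,3}.
The 11 across and the 4 down share only 3, so (1,2) = 3.
(2,2) = 4 − 3 = 1 completes the 4 down.
(1,1) = 11 − 3 = 8 completes the 11 across.
(2,1) = 3 − 1 = 2 completes the 3 across.

3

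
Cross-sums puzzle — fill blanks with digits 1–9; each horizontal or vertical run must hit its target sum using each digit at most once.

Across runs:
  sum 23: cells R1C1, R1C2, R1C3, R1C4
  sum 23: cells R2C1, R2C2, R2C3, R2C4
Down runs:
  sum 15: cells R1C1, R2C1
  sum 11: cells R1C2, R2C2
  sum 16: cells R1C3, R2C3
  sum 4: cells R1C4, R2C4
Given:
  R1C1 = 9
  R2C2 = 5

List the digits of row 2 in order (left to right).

16 in 2 cells must be {7,9}; 4 in 2 cells must be {1,3}.
R1C2 = 11 − 5 = 6 completes the 11 down.
Given what's placed, R1C3 must be 7 to fit the 23 across and 16 down.
R1C4 = 23 − 22 = 1 completes the 23 across.
R2C1 = 15 − 9 = 6 completes the 15 down.
R2C3 = 16 − 7 = 9 completes the 16 down.
R2C4 = 23 − 20 = 3 completes the 23 across.

6, 5, 9, 3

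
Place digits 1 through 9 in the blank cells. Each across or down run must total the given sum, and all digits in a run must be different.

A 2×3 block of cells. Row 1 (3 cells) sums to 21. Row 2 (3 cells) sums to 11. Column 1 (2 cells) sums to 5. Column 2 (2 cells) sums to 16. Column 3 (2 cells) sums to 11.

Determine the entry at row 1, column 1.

16 in 2 cells must be {7,9}.
The 21 across and the 5 down share only 4, so (1,1) = 4.
Given what's placed, (1,2) must be 9 to fit the 21 across and 16 down.
(1,3) = 21 − 13 = 8 completes the 21 across.
(2,1) = 5 − 4 = 1 completes the 5 down.
(2,2) = 16 − 9 = 7 completes the 16 down.
(2,3) = 11 − 8 = 3 completes the 11 across.

4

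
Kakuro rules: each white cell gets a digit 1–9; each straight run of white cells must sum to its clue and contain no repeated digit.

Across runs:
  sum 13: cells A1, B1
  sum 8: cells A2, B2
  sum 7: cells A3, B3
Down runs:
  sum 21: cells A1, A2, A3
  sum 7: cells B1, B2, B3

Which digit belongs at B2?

1

7 in 3 cells must be {1,2,4}.
The 13 across and the 7 down share only 4, so B1 = 4.
A1 = 13 − 4 = 9 completes the 13 across.
Nothing is forced directly, so branch on A2, whose candidates are 5 or 7. If A2 = 5: then B2 would have to be in {3} for the 8 across but in {1,2} for the 7 down — contradiction. So A2 = 7.
B2 = 8 − 7 = 1 completes the 8 across.
A3 = 21 − 16 = 5 completes the 21 down.
B3 = 7 − 5 = 2 completes the 7 across.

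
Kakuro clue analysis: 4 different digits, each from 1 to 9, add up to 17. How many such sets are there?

9

4 distinct digits from 1–9 sum between 10 and 30.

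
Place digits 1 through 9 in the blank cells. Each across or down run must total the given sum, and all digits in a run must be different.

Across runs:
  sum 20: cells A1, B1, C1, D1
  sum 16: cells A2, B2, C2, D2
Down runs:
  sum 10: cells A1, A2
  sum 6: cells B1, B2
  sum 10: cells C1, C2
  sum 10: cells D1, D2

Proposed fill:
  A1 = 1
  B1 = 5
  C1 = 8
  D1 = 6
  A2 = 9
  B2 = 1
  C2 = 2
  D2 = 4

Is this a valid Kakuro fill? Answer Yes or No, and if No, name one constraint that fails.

Across: 1+5+8+6=20; 9+1+2+4=16. Down: 1+9=10; 5+1=6; 8+2=10; 6+4=10. No digit repeats within any run.

Yes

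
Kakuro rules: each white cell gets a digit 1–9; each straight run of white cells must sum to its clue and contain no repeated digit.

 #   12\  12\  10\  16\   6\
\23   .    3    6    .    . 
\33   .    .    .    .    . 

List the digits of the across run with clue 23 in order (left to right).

4 3 6 9 1

16 in 2 cells must be {7,9}.
R2C2 = 12 − 3 = 9 completes the 12 down.
R2C3 = 10 − 6 = 4 completes the 10 down.
R2C4 = 7: the only remaining digit allowed by both the 33 across and the 16 down.
Given what's placed, R2C5 must be 5 to fit the 33 across and 6 down.
R1C4 = 16 − 7 = 9 completes the 16 down.
R1C5 = 6 − 5 = 1 completes the 6 down.
R2C1 = 33 − 25 = 8 completes the 33 across.
R1C1 = 23 − 19 = 4 completes the 23 across.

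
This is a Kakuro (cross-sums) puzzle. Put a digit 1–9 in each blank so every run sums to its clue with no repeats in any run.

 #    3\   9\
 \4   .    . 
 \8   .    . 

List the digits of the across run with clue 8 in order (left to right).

2, 6

4 in 2 cells must be {1,3}; 3 in 2 cells must be {1,2}.
The 4 across and the 3 down share only 1, so R1C1 = 1.
R1C2 = 4 − 1 = 3 completes the 4 across.
R2C1 = 3 − 1 = 2 completes the 3 down.
R2C2 = 8 − 2 = 6 completes the 8 across.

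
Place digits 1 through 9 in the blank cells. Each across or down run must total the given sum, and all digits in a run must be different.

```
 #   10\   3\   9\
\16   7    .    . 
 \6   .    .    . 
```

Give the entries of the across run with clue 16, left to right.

6 in 3 cells must be {1,2,3}; 3 in 2 cells must be {1,2}.
Given what's placed, R1C2 must be 1 to fit the 16 across and 3 down.
R1C3 = 16 − 8 = 8 completes the 16 across.
R2C1 = 10 − 7 = 3 completes the 10 down.
R2C2 = 3 − 1 = 2 completes the 3 down.
R2C3 = 6 − 5 = 1 completes the 6 across.

7, 1, 8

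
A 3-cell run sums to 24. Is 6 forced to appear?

The only way to make 24 from 3 distinct digits is {7,8,9}, which does not contain 6.

No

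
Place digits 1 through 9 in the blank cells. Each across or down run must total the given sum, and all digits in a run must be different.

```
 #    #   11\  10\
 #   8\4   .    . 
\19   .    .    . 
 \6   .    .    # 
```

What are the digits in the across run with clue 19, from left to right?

4 in 2 cells must be {1,3}.
Nothing is forced directly, so branch on R1C2, whose candidates are 1 or 3. If R1C2 = 1: that forces R1C3 = 3, R2C3 = 7, R2C1 = 3, after which R2C2 would have to be in {9} for the 19 across but in {2,3,4,6,7,8} for the 11 down — contradiction. So R1C2 = 3.
R1C3 = 4 − 3 = 1 completes the 4 across.
R2C3 = 10 − 1 = 9 completes the 10 down.
No cell is forced outright now. R3C2 can only be 1 or 2 (the digits allowed by both its 6 across and its 11 down). If R3C2 = 2: that forces R2C2 = 6, after which R3C1 would have to be in {4} for the 6 across but in {1,2,3,5,6,7} for the 8 down — contradiction. So R3C2 = 1.
R2C2 = 11 − 4 = 7 completes the 11 down.
R3C1 = 6 − 1 = 5 completes the 6 across.
R2C1 = 19 − 16 = 3 completes the 19 across.

3, 7, 9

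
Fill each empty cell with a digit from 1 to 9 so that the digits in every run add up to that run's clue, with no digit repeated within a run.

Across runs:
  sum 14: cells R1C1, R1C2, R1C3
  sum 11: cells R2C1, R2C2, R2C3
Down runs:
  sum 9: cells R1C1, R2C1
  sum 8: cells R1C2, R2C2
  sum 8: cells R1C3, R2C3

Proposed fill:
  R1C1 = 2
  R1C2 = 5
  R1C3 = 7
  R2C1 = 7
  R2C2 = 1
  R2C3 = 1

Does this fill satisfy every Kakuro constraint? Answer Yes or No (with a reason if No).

No — the down run R1C2–R2C2 sums to 6, not 8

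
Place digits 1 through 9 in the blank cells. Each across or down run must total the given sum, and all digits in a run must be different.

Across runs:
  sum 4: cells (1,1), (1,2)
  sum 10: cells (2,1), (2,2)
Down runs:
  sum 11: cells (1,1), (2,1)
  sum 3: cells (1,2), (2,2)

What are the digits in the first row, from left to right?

4 in 2 cells must be {1,3}; 3 in 2 cells must be {1,2}.
The 4 across and the 11 down share only 3, so (1,1) = 3.
(1,2) = 4 − 3 = 1 completes the 4 across.
(2,1) = 11 − 3 = 8 completes the 11 down.
(2,2) = 10 − 8 = 2 completes the 10 across.

3 1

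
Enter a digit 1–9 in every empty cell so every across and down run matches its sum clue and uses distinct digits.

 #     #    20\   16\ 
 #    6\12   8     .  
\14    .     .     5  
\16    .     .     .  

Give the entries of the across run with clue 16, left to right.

R1C3 = 12 − 8 = 4 completes the 12 across.
R3C3 = 16 − 9 = 7 completes the 16 down.
Nothing is forced directly, so branch on R2C1, whose candidates are 1 or 2. If R2C1 = 1: then R2C2 would have to be in {8} for the 14 across but in {3,5,7,9} for the 20 down — contradiction. So R2C1 = 2.
R2C2 = 14 − 7 = 7 completes the 14 across.
R3C1 = 6 − 2 = 4 completes the 6 down.
R3C2 = 16 − 11 = 5 completes the 16 across.

4, 5, 7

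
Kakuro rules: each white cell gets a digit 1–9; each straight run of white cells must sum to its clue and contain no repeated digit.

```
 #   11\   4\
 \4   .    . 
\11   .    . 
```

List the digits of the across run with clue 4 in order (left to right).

3 1

4 in 2 cells must be {1,3}.
The 4 across and the 11 down share only 3, so R1C1 = 3.
R1C2 = 4 − 3 = 1 completes the 4 across.
R2C1 = 11 − 3 = 8 completes the 11 down.
R2C2 = 11 − 8 = 3 completes the 11 across.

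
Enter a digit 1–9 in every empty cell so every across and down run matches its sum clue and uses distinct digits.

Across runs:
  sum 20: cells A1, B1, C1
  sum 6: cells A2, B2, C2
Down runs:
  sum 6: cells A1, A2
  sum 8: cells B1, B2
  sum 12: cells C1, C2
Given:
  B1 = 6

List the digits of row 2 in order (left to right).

6 in 3 cells must be {1,2,3}.
Given what's placed, A1 must be 5 to fit the 20 across and 6 down.
C1 = 20 − 11 = 9 completes the 20 across.
A2 = 6 − 5 = 1 completes the 6 down.
B2 = 8 − 6 = 2 completes the 8 down.
C2 = 6 − 3 = 3 completes the 6 across.

1 2 3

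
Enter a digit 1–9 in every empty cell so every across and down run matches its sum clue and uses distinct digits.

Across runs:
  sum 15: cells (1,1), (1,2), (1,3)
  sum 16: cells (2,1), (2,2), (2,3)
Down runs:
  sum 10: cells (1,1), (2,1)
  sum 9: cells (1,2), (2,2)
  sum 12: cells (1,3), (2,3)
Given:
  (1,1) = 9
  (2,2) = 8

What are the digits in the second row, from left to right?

1, 8, 7

(1,2) = 9 − 8 = 1 completes the 9 down.
(1,3) = 15 − 10 = 5 completes the 15 across.
(2,1) = 10 − 9 = 1 completes the 10 down.
(2,3) = 16 − 9 = 7 completes the 16 across.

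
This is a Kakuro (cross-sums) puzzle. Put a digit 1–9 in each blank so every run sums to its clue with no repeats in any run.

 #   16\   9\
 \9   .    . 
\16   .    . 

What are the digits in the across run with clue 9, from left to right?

7 2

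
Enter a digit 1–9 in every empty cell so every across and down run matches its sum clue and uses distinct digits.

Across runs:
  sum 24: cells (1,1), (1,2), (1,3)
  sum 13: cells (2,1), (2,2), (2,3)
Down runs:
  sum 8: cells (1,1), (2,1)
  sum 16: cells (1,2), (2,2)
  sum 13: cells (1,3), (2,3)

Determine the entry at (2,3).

24 in 3 cells must be {7,8,9}; 16 in 2 cells must be {7,9}.
The 24 across and the 8 down share only 7, so (1,1) = 7.
Given what's placed, (1,2) must be 9 to fit the 24 across and 16 down.
(1,3) = 24 − 16 = 8 completes the 24 across.
(2,1) = 8 − 7 = 1 completes the 8 down.
(2,2) = 16 − 9 = 7 completes the 16 down.
(2,3) = 13 − 8 = 5 completes the 13 across.

5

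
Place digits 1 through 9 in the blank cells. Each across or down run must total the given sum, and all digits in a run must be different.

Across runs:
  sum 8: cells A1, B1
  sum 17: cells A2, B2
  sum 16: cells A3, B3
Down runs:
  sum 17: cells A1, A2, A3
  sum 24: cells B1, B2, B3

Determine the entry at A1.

1

17 in 2 cells must be {8,9}; 16 in 2 cells must be {7,9}; 24 in 3 cells must be {7,8,9}.
The 8 across and the 24 down share only 7, so B1 = 7.
Given what's placed, B3 must be 9 to fit the 16 across and 24 down.
A1 = 8 − 7 = 1 completes the 8 across.
A2 = 9: the only remaining digit allowed by both the 17 across and the 17 down.
B2 = 17 − 9 = 8 completes the 17 across.
A3 = 16 − 9 = 7 completes the 16 across.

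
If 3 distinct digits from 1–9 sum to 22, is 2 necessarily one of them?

No

Counterexample: {5,8,9} sums to 22 without using 2.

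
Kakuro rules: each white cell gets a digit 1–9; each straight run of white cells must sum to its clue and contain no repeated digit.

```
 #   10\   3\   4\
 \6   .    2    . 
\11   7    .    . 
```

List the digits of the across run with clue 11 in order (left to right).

7, 1, 3

6 in 3 cells must be {1,2,3}; 3 in 2 cells must be {1,2}; 4 in 2 cells must be {1,3}.
R1C1 = 10 − 7 = 3 completes the 10 down.
R1C3 = 6 − 5 = 1 completes the 6 across.
R2C2 = 3 − 2 = 1 completes the 3 down.
R2C3 = 11 − 8 = 3 completes the 11 across.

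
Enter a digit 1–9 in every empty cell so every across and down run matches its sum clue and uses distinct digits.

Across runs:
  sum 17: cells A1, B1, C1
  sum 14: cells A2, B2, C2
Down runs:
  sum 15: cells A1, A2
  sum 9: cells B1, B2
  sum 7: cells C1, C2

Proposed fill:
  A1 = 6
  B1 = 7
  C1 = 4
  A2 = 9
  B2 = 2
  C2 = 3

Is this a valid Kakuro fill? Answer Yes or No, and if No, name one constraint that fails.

Across: 6+7+4=17; 9+2+3=14. Down: 6+9=15; 7+2=9; 4+3=7. No digit repeats within any run.

Yes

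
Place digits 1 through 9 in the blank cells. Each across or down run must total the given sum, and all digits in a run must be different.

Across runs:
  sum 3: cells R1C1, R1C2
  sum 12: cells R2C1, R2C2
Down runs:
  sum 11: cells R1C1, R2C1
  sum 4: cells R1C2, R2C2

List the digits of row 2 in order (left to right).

3 in 2 cells must be {1,2}; 4 in 2 cells must be {1,3}.
The 3 across and the 11 down share only 2, so R1C1 = 2.
R1C2 = 3 − 2 = 1 completes the 3 across.
R2C1 = 11 − 2 = 9 completes the 11 down.
R2C2 = 12 − 9 = 3 completes the 12 across.

9 3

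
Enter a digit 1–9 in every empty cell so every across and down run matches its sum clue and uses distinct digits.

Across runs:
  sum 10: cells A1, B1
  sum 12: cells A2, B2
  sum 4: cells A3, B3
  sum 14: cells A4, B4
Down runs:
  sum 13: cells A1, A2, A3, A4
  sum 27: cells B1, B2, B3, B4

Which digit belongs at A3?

4 in 2 cells must be {1,3}.
Only 3 fits B3 under both its across sum 4 and down sum 27.
A3 = 4 − 3 = 1 completes the 4 across.

1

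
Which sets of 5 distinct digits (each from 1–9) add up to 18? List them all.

5 distinct digits from 1–9 sum between 15 and 35.

{1,2,3,4,8}; {1,2,3,5,7}; {1,2,4,5,6}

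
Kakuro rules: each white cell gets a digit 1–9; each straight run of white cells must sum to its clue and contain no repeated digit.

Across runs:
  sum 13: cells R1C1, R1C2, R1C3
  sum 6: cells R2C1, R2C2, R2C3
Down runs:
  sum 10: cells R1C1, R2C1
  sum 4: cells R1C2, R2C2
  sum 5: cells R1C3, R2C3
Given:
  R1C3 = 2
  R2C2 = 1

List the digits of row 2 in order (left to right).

2 1 3

6 in 3 cells must be {1,2,3}; 4 in 2 cells must be {1,3}.
R1C2 = 4 − 1 = 3 completes the 4 down.
R2C3 = 5 − 2 = 3 completes the 5 down.
R1C1 = 13 − 5 = 8 completes the 13 across.
R2C1 = 6 − 4 = 2 completes the 6 across.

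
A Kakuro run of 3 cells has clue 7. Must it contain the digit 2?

The only way to make 7 from 3 distinct digits is {1,2,4}, which contains 2.

Yes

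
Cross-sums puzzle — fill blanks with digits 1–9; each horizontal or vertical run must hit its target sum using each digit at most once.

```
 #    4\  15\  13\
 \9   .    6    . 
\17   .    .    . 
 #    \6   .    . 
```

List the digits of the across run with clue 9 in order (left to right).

4 in 2 cells must be {1,3}.
R1C1 = 1: the only remaining digit allowed by both the 9 across and the 4 down.
R1C3 = 9 − 7 = 2 completes the 9 across.
R2C1 = 4 − 1 = 3 completes the 4 down.
No cell is forced outright now. R2C2 can only be 5 or 8 (the digits allowed by both its 17 across and its 15 down). If R2C2 = 5: then R2C3 would have to be in {9} for the 17 across but in {3,4,5,6,7,8} for the 13 down — contradiction. So R2C2 = 8.
R2C3 = 17 − 11 = 6 completes the 17 across.
R3C2 = 15 − 14 = 1 completes the 15 down.
R3C3 = 6 − 1 = 5 completes the 6 across.

1, 6, 2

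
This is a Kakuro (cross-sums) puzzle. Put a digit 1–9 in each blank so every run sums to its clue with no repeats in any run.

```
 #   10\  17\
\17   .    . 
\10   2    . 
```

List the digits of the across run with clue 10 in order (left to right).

2 8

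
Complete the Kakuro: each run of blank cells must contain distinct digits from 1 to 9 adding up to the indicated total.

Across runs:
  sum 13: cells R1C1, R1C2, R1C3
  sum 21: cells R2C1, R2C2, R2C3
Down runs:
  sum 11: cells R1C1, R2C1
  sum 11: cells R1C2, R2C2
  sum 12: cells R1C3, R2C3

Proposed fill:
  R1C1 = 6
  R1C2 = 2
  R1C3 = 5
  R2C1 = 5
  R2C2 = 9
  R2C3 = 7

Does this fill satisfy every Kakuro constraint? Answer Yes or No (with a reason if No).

Across: 6+2+5=13; 5+9+7=21. Down: 6+5=11; 2+9=11; 5+7=12. No digit repeats within any run.

Yes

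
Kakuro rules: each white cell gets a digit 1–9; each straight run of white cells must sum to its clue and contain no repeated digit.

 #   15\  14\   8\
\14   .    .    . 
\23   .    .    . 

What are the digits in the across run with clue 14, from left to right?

23 in 3 cells must be {6,8,9}.
The 23 across and the 8 down share only 6, so R2C3 = 6.
R1C3 = 8 − 6 = 2 completes the 8 down.
Nothing is forced directly, so branch on R2C1, whose candidates are 8 or 9. If R2C1 = 9: then R1C1 would have to be in {3,4,5,7,8,9} for the 14 across but in {6} for the 15 down — contradiction. So R2C1 = 8.
R1C1 = 15 − 8 = 7 completes the 15 down.
R1C2 = 14 − 9 = 5 completes the 14 across.
R2C2 = 23 − 14 = 9 completes the 23 across.

7 5 2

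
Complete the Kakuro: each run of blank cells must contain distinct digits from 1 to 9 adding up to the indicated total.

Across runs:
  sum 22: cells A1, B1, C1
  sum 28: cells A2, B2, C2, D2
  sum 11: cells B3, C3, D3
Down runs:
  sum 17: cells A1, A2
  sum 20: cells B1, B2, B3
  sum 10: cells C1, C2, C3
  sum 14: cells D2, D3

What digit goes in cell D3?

6

17 in 2 cells must be {8,9}.
Nothing is forced directly, so branch on C1, whose candidates are 5 or 6 or 7. If C1 = 6: that forces A1 = 9, B1 = 7, A2 = 8, after which C2 would have to be in {4,5,6,7,9} for the 28 across but in {1,3} for the 10 down — contradiction. If C1 = 7: that forces A1 = 9, B1 = 6, A2 = 8, after which C2 would have to be in {4,5,6,7,9} for the 28 across but in {1,2} for the 10 down — contradiction. So C1 = 5.
Given what's placed, C2 must be 4 to fit the 28 across and 10 down.
C3 = 10 − 9 = 1 completes the 10 down.
No cell is forced outright now. D3 can only be 6 or 8 (the digits allowed by both its 11 across and its 14 down). If D3 = 8: then D2 would have to be in {7,8,9} for the 28 across but in {6} for the 14 down — contradiction. So D3 = 6.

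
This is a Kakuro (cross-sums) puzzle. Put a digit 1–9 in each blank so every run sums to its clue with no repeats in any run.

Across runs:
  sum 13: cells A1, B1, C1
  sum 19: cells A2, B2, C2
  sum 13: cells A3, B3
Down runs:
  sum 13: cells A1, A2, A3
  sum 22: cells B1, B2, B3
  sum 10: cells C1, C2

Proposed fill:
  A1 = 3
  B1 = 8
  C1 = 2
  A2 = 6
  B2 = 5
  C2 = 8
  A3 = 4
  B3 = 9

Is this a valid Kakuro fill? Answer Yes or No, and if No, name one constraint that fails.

Yes

Across: 3+8+2=13; 6+5+8=19; 4+9=13. Down: 3+6+4=13; 8+5+9=22; 2+8=10. No digit repeats within any run.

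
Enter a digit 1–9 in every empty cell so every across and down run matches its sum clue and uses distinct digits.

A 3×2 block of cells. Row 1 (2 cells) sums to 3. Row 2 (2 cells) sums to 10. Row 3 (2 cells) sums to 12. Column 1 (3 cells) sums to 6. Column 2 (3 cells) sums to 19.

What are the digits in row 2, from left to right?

3 in 2 cells must be {1,2}; 6 in 3 cells must be {1,2,3}.
The 3 across and the 19 down share only 2, so (1,2) = 2.
The 12 across and the 6 down share only 3, so (3,1) = 3.
(3,2) = 12 − 3 = 9 completes the 12 across.
(1,1) = 3 − 2 = 1 completes the 3 across.
(2,1) = 6 − 4 = 2 completes the 6 down.
(2,2) = 10 − 2 = 8 completes the 10 across.

2 8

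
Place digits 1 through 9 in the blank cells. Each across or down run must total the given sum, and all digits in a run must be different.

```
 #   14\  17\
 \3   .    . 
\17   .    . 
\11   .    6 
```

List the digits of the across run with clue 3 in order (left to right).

1, 2

3 in 2 cells must be {1,2}; 17 in 2 cells must be {8,9}.
Given what's placed, R1C2 must be 2 to fit the 3 across and 17 down.
R2C2 = 17 − 8 = 9 completes the 17 down.
R3C1 = 11 − 6 = 5 completes the 11 across.
R1C1 = 3 − 2 = 1 completes the 3 across.
R2C1 = 17 − 9 = 8 completes the 17 across.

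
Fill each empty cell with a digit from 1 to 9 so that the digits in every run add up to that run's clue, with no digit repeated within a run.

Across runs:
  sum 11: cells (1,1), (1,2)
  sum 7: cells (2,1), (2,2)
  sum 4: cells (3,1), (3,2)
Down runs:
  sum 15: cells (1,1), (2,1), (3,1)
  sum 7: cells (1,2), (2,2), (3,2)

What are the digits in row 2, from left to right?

4 in 2 cells must be {1,3}; 7 in 3 cells must be {1,2,4}.
The 4 across and the 7 down share only 1, so (3,2) = 1.
(3,1) = 4 − 1 = 3 completes the 4 across.
Nothing is forced directly, so branch on (1,2), whose candidates are 2 or 4. If (1,2) = 2: then (1,1) would have to be in {9} for the 11 across but in {4,5,7,8} for the 15 down — contradiction. So (1,2) = 4.
(1,1) = 11 − 4 = 7 completes the 11 across.
(2,1) = 15 − 10 = 5 completes the 15 down.
(2,2) = 7 − 5 = 2 completes the 7 across.

5 2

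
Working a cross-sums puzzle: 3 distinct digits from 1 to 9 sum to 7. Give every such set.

3 distinct digits from 1–9 sum between 6 and 24.
Only one set works: {1,2,4}.

{1,2,4}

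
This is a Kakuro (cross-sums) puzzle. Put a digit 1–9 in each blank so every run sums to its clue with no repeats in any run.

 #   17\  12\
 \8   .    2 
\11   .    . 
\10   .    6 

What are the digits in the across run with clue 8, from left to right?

6 2

R1C1 = 8 − 2 = 6 completes the 8 across.
R2C2 = 12 − 8 = 4 completes the 12 down.
R3C1 = 10 − 6 = 4 completes the 10 across.
R2C1 = 11 − 4 = 7 completes the 11 across.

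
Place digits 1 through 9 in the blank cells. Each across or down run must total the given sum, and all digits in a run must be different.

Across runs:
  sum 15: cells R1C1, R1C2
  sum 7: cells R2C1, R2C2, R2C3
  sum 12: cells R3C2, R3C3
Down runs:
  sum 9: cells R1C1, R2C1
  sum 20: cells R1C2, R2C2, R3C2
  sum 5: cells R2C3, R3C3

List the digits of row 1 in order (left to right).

7 in 3 cells must be {1,2,4}.
The 7 across and the 20 down share only 4, so R2C2 = 4.
No cell is forced outright now. R1C2 can only be 7 or 9 (the digits allowed by both its 15 across and its 20 down). If R1C2 = 9: that forces R1C1 = 6, after which R2C1 would have to be in {1,2} for the 7 across but in {3} for the 9 down — contradiction. So R1C2 = 7.
R1C1 = 15 − 7 = 8 completes the 15 across.
R2C1 = 9 − 8 = 1 completes the 9 down.
R2C3 = 7 − 5 = 2 completes the 7 across.
R3C2 = 20 − 11 = 9 completes the 20 down.
R3C3 = 12 − 9 = 3 completes the 12 across.

8 7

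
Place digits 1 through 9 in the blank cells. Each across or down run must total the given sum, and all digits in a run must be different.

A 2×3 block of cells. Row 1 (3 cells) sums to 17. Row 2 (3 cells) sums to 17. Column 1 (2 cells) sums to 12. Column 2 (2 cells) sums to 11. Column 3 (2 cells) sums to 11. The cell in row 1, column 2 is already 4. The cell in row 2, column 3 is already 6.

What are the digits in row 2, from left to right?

4 7 6

(1,3) = 11 − 6 = 5 completes the 11 down.
(2,2) = 11 − 4 = 7 completes the 11 down.
(1,1) = 17 − 9 = 8 completes the 17 across.
(2,1) = 17 − 13 = 4 completes the 17 across.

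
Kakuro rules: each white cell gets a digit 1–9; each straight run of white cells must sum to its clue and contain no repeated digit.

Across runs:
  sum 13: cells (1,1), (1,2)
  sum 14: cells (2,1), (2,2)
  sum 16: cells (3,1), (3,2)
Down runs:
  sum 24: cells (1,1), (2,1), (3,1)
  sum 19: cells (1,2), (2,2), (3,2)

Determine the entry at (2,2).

6

16 in 2 cells must be {7,9}; 24 in 3 cells must be {7,8,9}.
Nothing is forced directly, so branch on (2,1), whose candidates are 8 or 9. If (2,1) = 9: that forces (2,2) = 5, (3,1) = 7, after which (3,2) would have to be in {9} for the 16 across but in {6,8} for the 19 down — contradiction. So (2,1) = 8.
(2,2) = 14 − 8 = 6 completes the 14 across.
Given what's placed, (3,2) must be 9 to fit the 16 across and 19 down.
(1,2) = 19 − 15 = 4 completes the 19 down.
(3,1) = 16 − 9 = 7 completes the 16 across.
(1,1) = 13 − 4 = 9 completes the 13 across.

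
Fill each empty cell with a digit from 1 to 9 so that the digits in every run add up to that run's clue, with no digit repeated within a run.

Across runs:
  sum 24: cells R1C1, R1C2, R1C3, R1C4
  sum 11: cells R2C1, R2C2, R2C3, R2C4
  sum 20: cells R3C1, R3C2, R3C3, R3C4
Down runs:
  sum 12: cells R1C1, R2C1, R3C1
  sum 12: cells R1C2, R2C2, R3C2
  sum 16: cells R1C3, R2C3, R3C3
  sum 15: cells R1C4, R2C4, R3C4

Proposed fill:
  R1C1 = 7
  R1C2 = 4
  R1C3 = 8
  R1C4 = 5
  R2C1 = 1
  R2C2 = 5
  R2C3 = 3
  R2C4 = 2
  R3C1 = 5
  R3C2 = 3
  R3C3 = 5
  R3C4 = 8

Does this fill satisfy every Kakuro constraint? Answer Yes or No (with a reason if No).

No — the across run R3C1–R3C4 sums to 21, not 20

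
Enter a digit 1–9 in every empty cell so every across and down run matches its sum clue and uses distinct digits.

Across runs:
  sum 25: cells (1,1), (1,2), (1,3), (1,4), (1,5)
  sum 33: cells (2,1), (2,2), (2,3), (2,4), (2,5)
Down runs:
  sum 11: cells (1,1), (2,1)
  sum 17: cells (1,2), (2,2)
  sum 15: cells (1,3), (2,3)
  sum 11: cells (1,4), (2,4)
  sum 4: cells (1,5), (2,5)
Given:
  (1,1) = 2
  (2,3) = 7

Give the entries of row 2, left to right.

9, 8, 7, 6, 3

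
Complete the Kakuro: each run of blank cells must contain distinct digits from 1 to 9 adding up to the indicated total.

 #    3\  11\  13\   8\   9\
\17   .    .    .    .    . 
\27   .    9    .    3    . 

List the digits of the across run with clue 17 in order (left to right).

1, 2, 6, 5, 3

3 in 2 cells must be {1,2}.
R1C2 = 11 − 9 = 2 completes the 11 down.
R1C4 = 8 − 3 = 5 completes the 8 down.
Given what's placed, R1C1 must be 1 to fit the 17 across and 3 down.
Given what's placed, R1C3 must be 6 to fit the 17 across and 13 down.
R1C5 = 17 − 14 = 3 completes the 17 across.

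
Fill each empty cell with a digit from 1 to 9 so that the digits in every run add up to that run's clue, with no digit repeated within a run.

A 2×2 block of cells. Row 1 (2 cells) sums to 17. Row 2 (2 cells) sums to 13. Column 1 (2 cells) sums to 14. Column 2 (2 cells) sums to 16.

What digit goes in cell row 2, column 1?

6

17 in 2 cells must be {8,9}; 16 in 2 cells must be {7,9}.
The 17 across and the 16 down share only 9, so (1,2) = 9.
(2,2) = 16 − 9 = 7 completes the 16 down.
(1,1) = 17 − 9 = 8 completes the 17 across.
(2,1) = 13 − 7 = 6 completes the 13 across.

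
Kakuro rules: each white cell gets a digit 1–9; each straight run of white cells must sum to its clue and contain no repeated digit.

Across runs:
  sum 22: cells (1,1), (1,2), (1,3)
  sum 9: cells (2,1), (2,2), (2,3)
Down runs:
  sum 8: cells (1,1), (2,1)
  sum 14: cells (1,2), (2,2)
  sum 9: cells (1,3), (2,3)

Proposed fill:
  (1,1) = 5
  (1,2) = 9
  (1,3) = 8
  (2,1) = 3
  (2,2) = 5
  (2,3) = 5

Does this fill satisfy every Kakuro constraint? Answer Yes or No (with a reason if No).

No — the down run (1,3)–(2,3) sums to 13, not 9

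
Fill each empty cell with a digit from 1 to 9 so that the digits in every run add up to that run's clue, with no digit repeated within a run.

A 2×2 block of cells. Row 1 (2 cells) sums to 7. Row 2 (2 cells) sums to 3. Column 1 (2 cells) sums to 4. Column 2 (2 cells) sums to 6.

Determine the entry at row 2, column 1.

1

3 in 2 cells must be {1,2}; 4 in 2 cells must be {1,3}.
The 3 across and the 4 down share only 1, so (2,1) = 1.
(2,2) = 3 − 1 = 2 completes the 3 across.
(1,1) = 4 − 1 = 3 completes the 4 down.
(1,2) = 7 − 3 = 4 completes the 7 across.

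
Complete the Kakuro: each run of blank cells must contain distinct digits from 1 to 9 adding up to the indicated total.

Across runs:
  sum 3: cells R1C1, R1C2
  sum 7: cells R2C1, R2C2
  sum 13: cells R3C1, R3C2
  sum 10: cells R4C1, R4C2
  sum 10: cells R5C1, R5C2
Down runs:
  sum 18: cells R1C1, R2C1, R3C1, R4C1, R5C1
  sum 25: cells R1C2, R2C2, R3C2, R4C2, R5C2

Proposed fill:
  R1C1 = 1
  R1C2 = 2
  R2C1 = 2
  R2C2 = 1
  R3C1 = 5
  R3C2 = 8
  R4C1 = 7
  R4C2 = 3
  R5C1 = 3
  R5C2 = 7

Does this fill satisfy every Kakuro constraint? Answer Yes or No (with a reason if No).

No — the down run R1C2–R5C2 sums to 21, not 25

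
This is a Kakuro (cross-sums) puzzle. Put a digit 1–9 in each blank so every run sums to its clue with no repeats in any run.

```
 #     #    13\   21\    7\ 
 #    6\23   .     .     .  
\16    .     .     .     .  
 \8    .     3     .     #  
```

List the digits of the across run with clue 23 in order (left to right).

8 9 6

23 in 3 cells must be {6,8,9}.
R1C4 = 6: only digit in both the 23-across and 7-down candidate sets.
R2C4 = 7 − 6 = 1 completes the 7 down.
Given what's placed, R3C3 must be 4 to fit the 8 across and 21 down.
R3C1 = 8 − 7 = 1 completes the 8 across.
R2C1 = 6 − 1 = 5 completes the 6 down.
R2C3 = 8: the only remaining digit allowed by both the 16 across and the 21 down.
R1C3 = 21 − 12 = 9 completes the 21 down.
R2C2 = 16 − 14 = 2 completes the 16 across.
R1C2 = 23 − 15 = 8 completes the 23 across.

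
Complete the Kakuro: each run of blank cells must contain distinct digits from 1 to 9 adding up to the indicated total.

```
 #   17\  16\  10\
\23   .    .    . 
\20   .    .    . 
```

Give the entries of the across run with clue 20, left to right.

9, 7, 4

23 in 3 cells must be {6,8,9}; 17 in 2 cells must be {8,9}; 16 in 2 cells must be {7,9}.
The 23 across and the 16 down share only 9, so R1C2 = 9.
R2C2 = 16 − 9 = 7 completes the 16 down.
Given what's placed, R1C1 must be 8 to fit the 23 across and 17 down.
R1C3 = 23 − 17 = 6 completes the 23 across.
R2C1 = 17 − 8 = 9 completes the 17 down.
R2C3 = 20 − 16 = 4 completes the 20 across.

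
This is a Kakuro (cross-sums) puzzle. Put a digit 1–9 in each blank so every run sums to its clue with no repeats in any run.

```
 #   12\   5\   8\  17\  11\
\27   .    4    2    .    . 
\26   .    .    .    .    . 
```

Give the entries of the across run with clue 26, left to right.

7 1 6 8 4

17 in 2 cells must be {8,9}.
R2C2 = 5 − 4 = 1 completes the 5 down.
R2C3 = 8 − 2 = 6 completes the 8 down.
No cell is forced outright now. R1C4 can only be 8 or 9 (the digits allowed by both its 27 across and its 17 down). If R1C4 = 8: that forces R1C1 = 7, R1C5 = 6, after which R2C1 would have to be in {2,3,4,7,8,9} for the 26 across but in {5} for the 12 down — contradiction. So R1C4 = 9.
R2C4 = 17 − 9 = 8 completes the 17 down.
No cell is forced outright now. R1C1 can only be 5 or 7 (the digits allowed by both its 27 across and its 12 down). If R1C1 = 7: that forces R1C5 = 5, after which R2C1 would have to be in {2,4,7,9} for the 26 across but in {5} for the 12 down — contradiction. So R1C1 = 5.
R1C5 = 27 − 20 = 7 completes the 27 across.
R2C1 = 12 − 5 = 7 completes the 12 down.
R2C5 = 26 − 22 = 4 completes the 26 across.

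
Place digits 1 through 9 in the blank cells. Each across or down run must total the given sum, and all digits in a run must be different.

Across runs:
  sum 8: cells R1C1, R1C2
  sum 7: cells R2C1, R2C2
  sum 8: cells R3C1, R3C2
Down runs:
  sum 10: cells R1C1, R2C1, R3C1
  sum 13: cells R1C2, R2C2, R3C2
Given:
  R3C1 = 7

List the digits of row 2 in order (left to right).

R3C2 = 8 − 7 = 1 completes the 8 across.
No cell is forced outright now. R1C1 can only be 1 or 2 (the digits allowed by both its 8 across and its 10 down). If R1C1 = 2: then R1C2 would have to be in {6} for the 8 across but in {3,4,5,7,8,9} for the 13 down — contradiction. So R1C1 = 1.
R1C2 = 8 − 1 = 7 completes the 8 across.
R2C1 = 10 − 8 = 2 completes the 10 down.
R2C2 = 7 − 2 = 5 completes the 7 across.

2, 5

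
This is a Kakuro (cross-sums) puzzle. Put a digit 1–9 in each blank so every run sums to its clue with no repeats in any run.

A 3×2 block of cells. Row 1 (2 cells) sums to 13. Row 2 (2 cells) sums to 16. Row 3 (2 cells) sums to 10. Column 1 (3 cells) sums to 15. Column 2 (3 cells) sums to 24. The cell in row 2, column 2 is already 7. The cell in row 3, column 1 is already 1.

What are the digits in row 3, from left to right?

1 9

16 in 2 cells must be {7,9}; 24 in 3 cells must be {7,8,9}.
(2,1) = 16 − 7 = 9 completes the 16 across.
(3,2) = 10 − 1 = 9 completes the 10 across.
(1,1) = 15 − 10 = 5 completes the 15 down.
(1,2) = 13 − 5 = 8 completes the 13 across.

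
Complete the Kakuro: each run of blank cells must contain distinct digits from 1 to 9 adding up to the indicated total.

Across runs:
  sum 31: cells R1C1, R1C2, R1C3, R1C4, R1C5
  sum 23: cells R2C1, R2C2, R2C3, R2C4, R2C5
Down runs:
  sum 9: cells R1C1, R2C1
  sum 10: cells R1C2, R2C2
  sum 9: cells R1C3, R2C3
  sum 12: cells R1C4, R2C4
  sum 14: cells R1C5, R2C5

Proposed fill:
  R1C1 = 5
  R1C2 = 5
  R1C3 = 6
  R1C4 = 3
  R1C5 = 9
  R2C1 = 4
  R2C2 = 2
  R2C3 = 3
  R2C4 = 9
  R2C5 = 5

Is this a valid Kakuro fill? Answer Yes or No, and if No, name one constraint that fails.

No — the across run R1C1–R1C5 sums to 28, not 31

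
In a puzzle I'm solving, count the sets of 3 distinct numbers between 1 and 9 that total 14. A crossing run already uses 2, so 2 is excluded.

5

3 distinct digits from 1–9 sum between 6 and 24.
Dropping sets that contain 2.
Enumerating: {1,4,9}, {1,5,8}, {1,6,7}, {3,4,7}, {3,5,6}.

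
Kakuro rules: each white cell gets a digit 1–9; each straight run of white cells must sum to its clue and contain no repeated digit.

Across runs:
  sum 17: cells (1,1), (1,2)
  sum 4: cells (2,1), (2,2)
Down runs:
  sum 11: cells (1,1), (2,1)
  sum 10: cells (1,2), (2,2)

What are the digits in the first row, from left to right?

8, 9

17 in 2 cells must be {8,9}; 4 in 2 cells must be {1,3}.
The 4 across and the 11 down share only 3, so (2,1) = 3.
(2,2) = 4 − 3 = 1 completes the 4 across.
(1,1) = 11 − 3 = 8 completes the 11 down.
(1,2) = 17 − 8 = 9 completes the 17 across.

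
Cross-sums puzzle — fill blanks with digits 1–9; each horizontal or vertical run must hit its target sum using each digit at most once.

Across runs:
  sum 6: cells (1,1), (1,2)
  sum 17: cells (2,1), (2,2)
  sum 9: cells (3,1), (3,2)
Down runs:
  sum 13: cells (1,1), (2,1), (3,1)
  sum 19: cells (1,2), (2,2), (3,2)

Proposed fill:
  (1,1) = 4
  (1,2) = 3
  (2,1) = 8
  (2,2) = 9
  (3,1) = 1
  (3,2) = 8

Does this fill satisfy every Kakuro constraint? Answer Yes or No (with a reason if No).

No — the across run (1,1)–(1,2) sums to 7, not 6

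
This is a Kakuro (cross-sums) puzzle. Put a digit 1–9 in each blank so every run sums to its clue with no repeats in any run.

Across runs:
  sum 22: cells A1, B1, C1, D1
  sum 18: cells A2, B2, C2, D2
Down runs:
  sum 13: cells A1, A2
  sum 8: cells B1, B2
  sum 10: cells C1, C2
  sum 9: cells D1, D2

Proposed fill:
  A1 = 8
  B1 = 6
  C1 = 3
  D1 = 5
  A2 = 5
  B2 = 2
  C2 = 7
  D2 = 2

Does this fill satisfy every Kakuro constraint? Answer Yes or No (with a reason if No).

No — the across run A2–D2 sums to 16, not 18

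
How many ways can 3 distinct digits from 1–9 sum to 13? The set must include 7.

2

3 distinct digits from 1–9 sum between 6 and 24.
Keeping only sets containing 7.
Enumerating: {1,5,7}, {2,4,7}.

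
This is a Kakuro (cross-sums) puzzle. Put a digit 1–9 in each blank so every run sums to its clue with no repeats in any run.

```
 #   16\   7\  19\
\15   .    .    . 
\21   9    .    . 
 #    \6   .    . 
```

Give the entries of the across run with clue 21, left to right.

16 in 2 cells must be {7,9}; 7 in 3 cells must be {1,2,4}.
R1C1 = 16 − 9 = 7 completes the 16 down.
Given what's placed, R1C2 must be 2 to fit the 15 across and 7 down.
R1C3 = 15 − 9 = 6 completes the 15 across.
Given what's placed, R2C2 must be 4 to fit the 21 across and 7 down.
R2C3 = 21 − 13 = 8 completes the 21 across.
R3C2 = 7 − 6 = 1 completes the 7 down.
R3C3 = 6 − 1 = 5 completes the 6 across.

9 4 8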